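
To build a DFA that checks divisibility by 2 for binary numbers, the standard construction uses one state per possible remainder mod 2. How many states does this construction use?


Divisibility by 2 is tracked via the remainder mod 2: 0, 1, ..., 1
The construction assigns one state to each remainder
Number of remainders = 2

2


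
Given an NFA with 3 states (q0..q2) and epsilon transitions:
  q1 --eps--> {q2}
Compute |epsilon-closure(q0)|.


Starting from q0
Initialize closure = {q0}
q0 has no outgoing epsilon transitions -> nothing to add
Final closure: {q0}
Size = 1

1


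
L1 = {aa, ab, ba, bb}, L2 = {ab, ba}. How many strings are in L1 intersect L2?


L1 = {aa, ab, ba, bb}
L2 = {ab, ba}
Checking each string in L1 against L2:
  'aa': in L2? No
  'ab': in L2? Yes
  'ba': in L2? Yes
  'bb': in L2? No
Intersection = {ab, ba}
|L1 ∩ L2| = 2

2


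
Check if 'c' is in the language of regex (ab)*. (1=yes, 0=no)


Pattern: (ab)*
String: 'c'
Pattern requires: zero or more repetitions of 'ab'
Length 1 is odd -> cannot be (ab)* -> no match
Result: 0

0


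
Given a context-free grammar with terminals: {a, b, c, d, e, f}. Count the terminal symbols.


Terminal symbols: a, b, c, d, e, f
Counting each: a (#1), b (#2), c (#3), d (#4), e (#5), f (#6)
Total = 6

6


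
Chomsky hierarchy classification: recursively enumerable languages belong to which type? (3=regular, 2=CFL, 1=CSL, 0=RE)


Chomsky hierarchy levels:
  Type 3: Regular (DFA/NFA/regex)
  Type 2: Context-free (PDA)
  Type 1: Context-sensitive
  Type 0: Recursively enumerable (TM)
'recursively enumerable' corresponds to Type 0

0


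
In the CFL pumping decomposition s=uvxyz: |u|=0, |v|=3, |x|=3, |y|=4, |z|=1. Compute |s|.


|s| = |u| + |v| + |x| + |y| + |z|
= 0 + 3 + 3 + 4 + 1
= 3 + 3 + 5
= 6 + 5
= 11

11


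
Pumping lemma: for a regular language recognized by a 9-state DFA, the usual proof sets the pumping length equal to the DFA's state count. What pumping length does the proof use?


Pumping lemma for regular languages (standard proof):
Take p = |Q|, the number of DFA states.
Any string of length >= |Q| passes through |Q|+1 states while reading its first |Q| symbols,
so by pigeonhole some state repeats, giving the loop that can be pumped.
Here |Q| = 9
Therefore the proof uses p = 9

9


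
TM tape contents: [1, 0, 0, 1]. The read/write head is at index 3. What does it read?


Tape: [1, 0, 0, 1]
Positions: 0 1 2 3
Values:    1 0 0 1
Head at position 3
tape[3] = 1

1


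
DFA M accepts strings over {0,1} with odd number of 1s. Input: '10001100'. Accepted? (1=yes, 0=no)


DFA has 2 states: q_even (start, accept=no) and q_odd
Processing string '10001100' character by character:
  Position 0: read '1', 1-count=1 -> q_odd
  Position 1: read '0', 1-count=1 -> q_odd (no change)
  Position 2: read '0', 1-count=1 -> q_odd (no change)
  Position 3: read '0', 1-count=1 -> q_odd (no change)
  Position 4: read '1', 1-count=2 -> q_even
  Position 5: read '1', 1-count=3 -> q_odd
  Position 6: read '0', 1-count=3 -> q_odd (no change)
  Position 7: read '0', 1-count=3 -> q_odd (no change)
Final state: q_odd, total 1s = 3 (odd); the DFA requires an odd count -> accept

1


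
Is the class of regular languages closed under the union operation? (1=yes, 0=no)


Regular languages are closed under:
- Union (DFA product construction)
- Intersection (DFA product construction)
- Complement (swap accept/reject states)
- Concatenation (NFA construction)
- Kleene star (NFA construction)
union is in this list
Therefore: closed

1


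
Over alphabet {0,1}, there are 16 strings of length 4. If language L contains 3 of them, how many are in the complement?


Alphabet: {0,1}
String length: 4
Total strings of length 4 = 2^4 = 16
Strings in L = 3
Complement = total - |L|
= 16 - 3
= 13

13


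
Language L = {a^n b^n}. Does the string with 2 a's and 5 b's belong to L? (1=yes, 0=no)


Language requires equal numbers of a's and b's
PDA pushes for each 'a', pops for each 'b'
Number of a's = 2
Number of b's = 5
2 != 5 -> Reject

0


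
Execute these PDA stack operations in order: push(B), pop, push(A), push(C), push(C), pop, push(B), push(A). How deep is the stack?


Tracing stack operations:
  push(B) -> stack = [B], depth=1
  pop -> removed B, stack = [], depth=0
  push(A) -> stack = [A], depth=1
  push(C) -> stack = [A,C], depth=2
  push(C) -> stack = [A,C,C], depth=3
  pop -> removed C, stack = [A,C], depth=2
  push(B) -> stack = [A,C,B], depth=3
  push(A) -> stack = [A,C,B,A], depth=4
Final depth = 4

4


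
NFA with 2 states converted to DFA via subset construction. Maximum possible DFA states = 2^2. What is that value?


NFA has 2 states
Subset construction: each DFA state = subset of NFA states
Maximum subsets = 2^2
2^2 = 4

4


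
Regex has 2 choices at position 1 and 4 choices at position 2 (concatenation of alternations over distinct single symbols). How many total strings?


First group: 2 alternatives
Second group: 4 alternatives
Concatenation: each choice from group 1 pairs with each from group 2
Total = 2 x 4 = 8

8


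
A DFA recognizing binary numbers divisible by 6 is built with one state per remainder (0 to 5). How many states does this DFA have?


Divisibility by 6 is tracked via the remainder mod 6: 0, 1, ..., 5
The construction assigns one state to each remainder
Number of remainders = 6

6


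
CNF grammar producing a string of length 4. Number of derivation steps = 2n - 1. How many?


Chomsky Normal Form derivation:
String length n = 4
Each step either:
  - Splits a nonterminal into two (n-1 such steps)
  - Converts a nonterminal to terminal (n such steps)
Total = (n-1) + n = 2n - 1
= 2(4) - 1
= 8 - 1
= 7

7


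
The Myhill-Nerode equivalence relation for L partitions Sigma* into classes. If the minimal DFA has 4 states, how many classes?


Myhill-Nerode theorem:
Number of equivalence classes = number of states in minimal DFA
Minimal DFA states = 4
Therefore equivalence classes = 4

4


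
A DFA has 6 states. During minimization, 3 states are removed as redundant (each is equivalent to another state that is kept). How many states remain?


Original DFA: 6 states
Redundant states removed: 3
Minimized states = original - removed
= 6 - 3
= 3

3


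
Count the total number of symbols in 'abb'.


String: 'abb'
Counting characters:
  'a' appears 1 time(s)
  'b' appears 2 time(s)
Total length = 1 + 2 = 3

3


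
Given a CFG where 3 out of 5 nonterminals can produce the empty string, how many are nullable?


Nonterminals: {S, A, B, C, D}
A nonterminal is nullable if it can derive epsilon
Counting nullable nonterminals: 3
Total nullable = 3

3


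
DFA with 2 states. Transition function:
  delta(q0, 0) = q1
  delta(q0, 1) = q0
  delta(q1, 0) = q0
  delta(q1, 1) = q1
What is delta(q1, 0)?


Looking up transition function:
delta(q1, 0) in the table
Row: q1, Column: 0
Result: q0

q0


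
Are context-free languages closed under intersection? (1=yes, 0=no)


CFL closure properties:
  Closed under: union, concatenation, Kleene star
  NOT closed under: intersection, complement
Operation 'intersection' is in not-closed list -> No (not closed)

0


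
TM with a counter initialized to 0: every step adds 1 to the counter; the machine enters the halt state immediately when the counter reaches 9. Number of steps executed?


Counter starts at 0. Counting sequence:
  Step 1: counter = 1
  Step 2: counter = 2
  Step 3: counter = 3
  Step 4: counter = 4
  Step 5: counter = 5
  Step 6: counter = 6
  ...
  Step 9: counter = 9
Counter reached 9 -> halt
Total steps = 9

9


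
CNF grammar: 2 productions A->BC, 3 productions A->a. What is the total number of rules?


CNF allows two rule forms:
  A -> BC (binary): 2 rules
  A -> a (terminal): 3 rules
Total = 2 + 3 = 5

5


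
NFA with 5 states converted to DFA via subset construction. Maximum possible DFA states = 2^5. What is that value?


NFA has 5 states
Subset construction: each DFA state = subset of NFA states
Maximum subsets = 2^5
2^5 = 32

32


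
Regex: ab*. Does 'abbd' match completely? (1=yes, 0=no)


Pattern: ab*
String: 'abbd'
Pattern requires: exactly one 'a' followed by zero or more 'b's
First char is 'a' -> OK
Rest 'bbd': all b's? No
Result: 0

0


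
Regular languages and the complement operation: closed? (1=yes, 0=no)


Regular languages are closed under all standard operations:
- Union: Yes (product construction)
- Intersection: Yes (product construction)
- Complement: Yes (swap accept/reject)
- Concatenation: Yes (NFA construction)
Operation: complement -> Closed

1


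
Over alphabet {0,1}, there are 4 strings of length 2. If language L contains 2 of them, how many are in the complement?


Alphabet: {0,1}
String length: 2
Total strings of length 2 = 2^2 = 4
Strings in L = 2
Complement = total - |L|
= 4 - 2
= 2

2


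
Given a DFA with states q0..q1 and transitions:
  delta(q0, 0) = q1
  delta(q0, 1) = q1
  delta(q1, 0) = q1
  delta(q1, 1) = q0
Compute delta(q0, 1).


Looking up transition function:
delta(q0, 1) in the table
Row: q0, Column: 1
Result: q1

q1


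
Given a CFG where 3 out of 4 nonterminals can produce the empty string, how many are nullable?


Nonterminals: {S, A, B, C}
A nonterminal is nullable if it can derive epsilon
Counting nullable nonterminals: 3
Total nullable = 3

3


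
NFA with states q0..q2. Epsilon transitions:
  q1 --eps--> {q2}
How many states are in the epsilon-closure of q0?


Starting from q0
Initialize closure = {q0}
q0 has no outgoing epsilon transitions -> nothing to add
Final closure: {q0}
Size = 1

1


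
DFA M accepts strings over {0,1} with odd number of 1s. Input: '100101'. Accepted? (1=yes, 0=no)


DFA has 2 states: q_even (start, accept=no) and q_odd
Processing string '100101' character by character:
  Position 0: read '1', 1-count=1 -> q_odd
  Position 1: read '0', 1-count=1 -> q_odd (no change)
  Position 2: read '0', 1-count=1 -> q_odd (no change)
  Position 3: read '1', 1-count=2 -> q_even
  Position 4: read '0', 1-count=2 -> q_even (no change)
  Position 5: read '1', 1-count=3 -> q_odd
Final state: q_odd, total 1s = 3 (odd); the DFA requires an odd count -> accept

1


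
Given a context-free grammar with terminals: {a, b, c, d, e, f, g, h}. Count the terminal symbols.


Terminal symbols: a, b, c, d, e, f, g, h
Counting each: a (#1), b (#2), c (#3), d (#4), e (#5), f (#6), g (#7), h (#8)
Total = 8

8


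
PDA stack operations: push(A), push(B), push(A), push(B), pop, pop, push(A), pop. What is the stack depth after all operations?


Tracing stack operations:
  push(A) -> stack = [A], depth=1
  push(B) -> stack = [A,B], depth=2
  push(A) -> stack = [A,B,A], depth=3
  push(B) -> stack = [A,B,A,B], depth=4
  pop -> removed B, stack = [A,B,A], depth=3
  pop -> removed A, stack = [A,B], depth=2
  push(A) -> stack = [A,B,A], depth=3
  pop -> removed A, stack = [A,B], depth=2
Final depth = 2

2


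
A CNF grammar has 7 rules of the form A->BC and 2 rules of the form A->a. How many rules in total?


CNF allows two rule forms:
  A -> BC (binary): 7 rules
  A -> a (terminal): 2 rules
Total = 7 + 2 = 9

9


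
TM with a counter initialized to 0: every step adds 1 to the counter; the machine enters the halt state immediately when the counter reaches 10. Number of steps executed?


Counter starts at 0. Counting sequence:
  Step 1: counter = 1
  Step 2: counter = 2
  Step 3: counter = 3
  Step 4: counter = 4
  Step 5: counter = 5
  Step 6: counter = 6
  ...
  Step 10: counter = 10
Counter reached 10 -> halt
Total steps = 10

10


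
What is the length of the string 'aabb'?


String: 'aabb'
Counting characters:
  'a' appears 2 time(s)
  'b' appears 2 time(s)
Total length = 2 + 2 = 4

4


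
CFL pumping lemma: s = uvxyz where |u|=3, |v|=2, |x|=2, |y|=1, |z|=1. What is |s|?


|s| = |u| + |v| + |x| + |y| + |z|
= 3 + 2 + 2 + 1 + 1
= 5 + 2 + 2
= 7 + 2
= 9

9


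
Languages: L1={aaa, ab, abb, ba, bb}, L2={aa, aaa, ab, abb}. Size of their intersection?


L1 = {aaa, ab, abb, ba, bb}
L2 = {aa, aaa, ab, abb}
Checking each string in L1 against L2:
  'aaa': in L2? Yes
  'ab': in L2? Yes
  'abb': in L2? Yes
  'ba': in L2? No
  'bb': in L2? No
Intersection = {aaa, ab, abb}
|L1 ∩ L2| = 3

3


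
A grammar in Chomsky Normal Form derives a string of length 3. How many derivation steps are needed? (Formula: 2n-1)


Chomsky Normal Form derivation:
String length n = 3
Each step either:
  - Splits a nonterminal into two (n-1 such steps)
  - Converts a nonterminal to terminal (n such steps)
Total = (n-1) + n = 2n - 1
= 2(3) - 1
= 6 - 1
= 5

5


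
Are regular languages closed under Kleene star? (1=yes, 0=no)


Regular languages are closed under:
- Union (DFA product construction)
- Intersection (DFA product construction)
- Complement (swap accept/reject states)
- Concatenation (NFA construction)
- Kleene star (NFA construction)
Kleene star is in this list
Therefore: closed

1


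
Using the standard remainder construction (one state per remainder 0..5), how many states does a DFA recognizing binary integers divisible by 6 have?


Divisibility by 6 is tracked via the remainder mod 6: 0, 1, ..., 5
The construction assigns one state to each remainder
Number of remainders = 6

6


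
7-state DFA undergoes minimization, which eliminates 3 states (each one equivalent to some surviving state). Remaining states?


Original DFA: 7 states
Redundant states removed: 3
Minimized states = original - removed
= 7 - 3
= 4

4


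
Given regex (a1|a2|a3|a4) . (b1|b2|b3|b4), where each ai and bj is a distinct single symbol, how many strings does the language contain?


First group: 4 alternatives
Second group: 4 alternatives
Concatenation: each choice from group 1 pairs with each from group 2
Total = 4 x 4 = 16

16


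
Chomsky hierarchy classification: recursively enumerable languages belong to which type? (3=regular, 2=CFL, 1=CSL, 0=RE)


Chomsky hierarchy levels:
  Type 3: Regular (DFA/NFA/regex)
  Type 2: Context-free (PDA)
  Type 1: Context-sensitive
  Type 0: Recursively enumerable (TM)
'recursively enumerable' corresponds to Type 0

0


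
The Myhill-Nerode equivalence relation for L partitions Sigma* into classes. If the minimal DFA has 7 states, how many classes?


Myhill-Nerode theorem:
Number of equivalence classes = number of states in minimal DFA
Minimal DFA states = 7
Therefore equivalence classes = 7

7


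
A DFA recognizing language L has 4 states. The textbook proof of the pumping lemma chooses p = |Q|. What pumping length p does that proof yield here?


Pumping lemma for regular languages (standard proof):
Take p = |Q|, the number of DFA states.
Any string of length >= |Q| passes through |Q|+1 states while reading its first |Q| symbols,
so by pigeonhole some state repeats, giving the loop that can be pumped.
Here |Q| = 4
Therefore the proof uses p = 4

4


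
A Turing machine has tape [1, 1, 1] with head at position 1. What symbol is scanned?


Tape: [1, 1, 1]
Positions: 0 1 2
Values:    1 1 1
Head at position 1
tape[1] = 1

1


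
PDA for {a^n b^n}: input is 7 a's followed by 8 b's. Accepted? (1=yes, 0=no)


Language requires equal numbers of a's and b's
PDA pushes for each 'a', pops for each 'b'
Number of a's = 7
Number of b's = 8
7 != 8 -> Reject

0


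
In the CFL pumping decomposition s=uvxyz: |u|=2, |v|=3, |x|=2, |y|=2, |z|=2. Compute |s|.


|s| = |u| + |v| + |x| + |y| + |z|
= 2 + 3 + 2 + 2 + 2
= 5 + 2 + 4
= 7 + 4
= 11

11


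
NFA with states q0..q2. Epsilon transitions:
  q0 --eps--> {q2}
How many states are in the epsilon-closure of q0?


Starting from q0
Initialize closure = {q0}
Follow epsilon from q0 -> add q2
Final closure: {q0, q2}
Size = 2

2


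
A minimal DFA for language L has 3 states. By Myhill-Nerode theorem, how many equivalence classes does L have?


Myhill-Nerode theorem:
Number of equivalence classes = number of states in minimal DFA
Minimal DFA states = 3
Therefore equivalence classes = 3

3


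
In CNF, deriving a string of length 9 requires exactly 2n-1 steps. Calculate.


Chomsky Normal Form derivation:
String length n = 9
Each step either:
  - Splits a nonterminal into two (n-1 such steps)
  - Converts a nonterminal to terminal (n such steps)
Total = (n-1) + n = 2n - 1
= 2(9) - 1
= 18 - 1
= 17

17


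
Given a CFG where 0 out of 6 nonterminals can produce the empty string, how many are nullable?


Nonterminals: {S, A, B, C, D, E}
A nonterminal is nullable if it can derive epsilon
Counting nullable nonterminals: 0
Total nullable = 0

0


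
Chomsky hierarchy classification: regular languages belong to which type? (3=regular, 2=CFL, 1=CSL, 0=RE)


Chomsky hierarchy levels:
  Type 3: Regular (DFA/NFA/regex)
  Type 2: Context-free (PDA)
  Type 1: Context-sensitive
  Type 0: Recursively enumerable (TM)
'regular' corresponds to Type 3

3


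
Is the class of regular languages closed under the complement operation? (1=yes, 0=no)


Regular languages are closed under:
- Union (DFA product construction)
- Intersection (DFA product construction)
- Complement (swap accept/reject states)
- Concatenation (NFA construction)
- Kleene star (NFA construction)
complement is in this list
Therefore: closed

1


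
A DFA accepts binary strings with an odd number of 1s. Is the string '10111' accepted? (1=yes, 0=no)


DFA has 2 states: q_even (start, accept=no) and q_odd
Processing string '10111' character by character:
  Position 0: read '1', 1-count=1 -> q_odd
  Position 1: read '0', 1-count=1 -> q_odd (no change)
  Position 2: read '1', 1-count=2 -> q_even
  Position 3: read '1', 1-count=3 -> q_odd
  Position 4: read '1', 1-count=4 -> q_even
Final state: q_even, total 1s = 4 (even); the DFA requires an odd count -> reject

0


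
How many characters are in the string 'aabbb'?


String: 'aabbb'
Counting characters:
  'a' appears 2 time(s)
  'b' appears 3 time(s)
Total length = 2 + 3 = 5

5


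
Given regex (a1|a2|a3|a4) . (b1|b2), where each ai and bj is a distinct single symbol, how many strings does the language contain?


First group: 4 alternatives
Second group: 2 alternatives
Concatenation: each choice from group 1 pairs with each from group 2
Total = 4 x 2 = 8

8


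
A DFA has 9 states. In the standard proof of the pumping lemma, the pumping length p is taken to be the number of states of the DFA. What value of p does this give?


Pumping lemma for regular languages (standard proof):
Take p = |Q|, the number of DFA states.
Any string of length >= |Q| passes through |Q|+1 states while reading its first |Q| symbols,
so by pigeonhole some state repeats, giving the loop that can be pumped.
Here |Q| = 9
Therefore the proof uses p = 9

9


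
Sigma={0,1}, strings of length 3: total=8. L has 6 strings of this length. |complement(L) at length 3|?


Alphabet: {0,1}
String length: 3
Total strings of length 3 = 2^3 = 8
Strings in L = 6
Complement = total - |L|
= 8 - 6
= 2

2


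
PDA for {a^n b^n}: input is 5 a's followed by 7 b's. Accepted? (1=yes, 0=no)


Language requires equal numbers of a's and b's
PDA pushes for each 'a', pops for each 'b'
Number of a's = 5
Number of b's = 7
5 != 7 -> Reject

0


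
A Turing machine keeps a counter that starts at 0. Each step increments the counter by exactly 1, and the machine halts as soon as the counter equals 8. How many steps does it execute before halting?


Counter starts at 0. Counting sequence:
  Step 1: counter = 1
  Step 2: counter = 2
  Step 3: counter = 3
  Step 4: counter = 4
  Step 5: counter = 5
  Step 6: counter = 6
  Step 7: counter = 7
  Step 8: counter = 8
Counter reached 8 -> halt
Total steps = 8

8


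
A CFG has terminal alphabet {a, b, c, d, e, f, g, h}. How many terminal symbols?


Terminal symbols: a, b, c, d, e, f, g, h
Counting each: a (#1), b (#2), c (#3), d (#4), e (#5), f (#6), g (#7), h (#8)
Total = 8

8


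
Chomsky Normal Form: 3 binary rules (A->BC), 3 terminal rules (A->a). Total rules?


CNF allows two rule forms:
  A -> BC (binary): 3 rules
  A -> a (terminal): 3 rules
Total = 3 + 3 = 6

6


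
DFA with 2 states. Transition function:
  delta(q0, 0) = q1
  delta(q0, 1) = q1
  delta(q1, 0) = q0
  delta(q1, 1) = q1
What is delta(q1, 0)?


Looking up transition function:
delta(q1, 0) in the table
Row: q1, Column: 0
Result: q0

q0


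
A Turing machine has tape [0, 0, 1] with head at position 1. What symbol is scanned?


Tape: [0, 0, 1]
Positions: 0 1 2
Values:    0 0 1
Head at position 1
tape[1] = 0

0


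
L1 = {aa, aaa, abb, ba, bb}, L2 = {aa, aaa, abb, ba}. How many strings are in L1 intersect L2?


L1 = {aa, aaa, abb, ba, bb}
L2 = {aa, aaa, abb, ba}
Checking each string in L1 against L2:
  'aa': in L2? Yes
  'aaa': in L2? Yes
  'abb': in L2? Yes
  'ba': in L2? Yes
  'bb': in L2? No
Intersection = {aa, aaa, abb, ba}
|L1 ∩ L2| = 4

4


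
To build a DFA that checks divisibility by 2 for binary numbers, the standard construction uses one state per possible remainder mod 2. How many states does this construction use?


Divisibility by 2 is tracked via the remainder mod 2: 0, 1, ..., 1
The construction assigns one state to each remainder
Number of remainders = 2

2


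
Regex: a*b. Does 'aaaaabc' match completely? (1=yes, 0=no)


Pattern: a*b
String: 'aaaaabc'
Pattern requires: zero or more 'a's followed by exactly one 'b'
Found 5 leading 'a's
Remaining: 'bc'
Remaining is not 'b' -> no match
Result: 0

0


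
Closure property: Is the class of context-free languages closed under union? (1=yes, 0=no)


CFL closure properties:
  Closed under: union, concatenation, Kleene star
  NOT closed under: intersection, complement
Operation 'union' is in closed list -> Yes (closed)

1


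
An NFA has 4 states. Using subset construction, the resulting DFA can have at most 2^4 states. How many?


NFA has 4 states
Subset construction: each DFA state = subset of NFA states
Maximum subsets = 2^4
2^4 = 16

16


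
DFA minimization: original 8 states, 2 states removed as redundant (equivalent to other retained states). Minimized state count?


Original DFA: 8 states
Redundant states removed: 2
Minimized states = original - removed
= 8 - 2
= 6

6


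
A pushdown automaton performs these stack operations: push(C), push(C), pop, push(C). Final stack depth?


Tracing stack operations:
  push(C) -> stack = [C], depth=1
  push(C) -> stack = [C,C], depth=2
  pop -> removed C, stack = [C], depth=1
  push(C) -> stack = [C,C], depth=2
Final depth = 2

2


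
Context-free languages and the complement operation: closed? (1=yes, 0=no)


CFL closure properties:
  Closed under: union, concatenation, Kleene star
  NOT closed under: intersection, complement
Operation 'complement' is in not-closed list -> No (not closed)

0


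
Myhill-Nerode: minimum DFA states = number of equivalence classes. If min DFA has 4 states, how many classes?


Myhill-Nerode theorem:
Number of equivalence classes = number of states in minimal DFA
Minimal DFA states = 4
Therefore equivalence classes = 4

4


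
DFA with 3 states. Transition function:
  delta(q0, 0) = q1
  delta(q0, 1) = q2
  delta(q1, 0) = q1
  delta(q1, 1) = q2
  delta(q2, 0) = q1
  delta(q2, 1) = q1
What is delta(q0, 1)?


Looking up transition function:
delta(q0, 1) in the table
Row: q0, Column: 1
Result: q2

q2


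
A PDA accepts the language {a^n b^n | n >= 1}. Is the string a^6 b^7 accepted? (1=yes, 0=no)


Language requires equal numbers of a's and b's
PDA pushes for each 'a', pops for each 'b'
Number of a's = 6
Number of b's = 7
6 != 7 -> Reject

0


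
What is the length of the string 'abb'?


String: 'abb'
Counting characters:
  'a' appears 1 time(s)
  'b' appears 2 time(s)
Total length = 1 + 2 = 3

3


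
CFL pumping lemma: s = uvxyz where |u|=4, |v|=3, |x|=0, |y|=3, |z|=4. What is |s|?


|s| = |u| + |v| + |x| + |y| + |z|
= 4 + 3 + 0 + 3 + 4
= 7 + 0 + 7
= 7 + 7
= 14

14


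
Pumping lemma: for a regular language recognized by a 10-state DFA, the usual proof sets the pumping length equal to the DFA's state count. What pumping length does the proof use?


Pumping lemma for regular languages (standard proof):
Take p = |Q|, the number of DFA states.
Any string of length >= |Q| passes through |Q|+1 states while reading its first |Q| symbols,
so by pigeonhole some state repeats, giving the loop that can be pumped.
Here |Q| = 10
Therefore the proof uses p = 10

10


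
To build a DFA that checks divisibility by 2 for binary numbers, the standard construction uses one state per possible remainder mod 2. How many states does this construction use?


Divisibility by 2 is tracked via the remainder mod 2: 0, 1, ..., 1
The construction assigns one state to each remainder
Number of remainders = 2

2


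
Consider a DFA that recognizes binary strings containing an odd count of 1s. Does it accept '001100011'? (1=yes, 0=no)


DFA has 2 states: q_even (start, accept=no) and q_odd
Processing string '001100011' character by character:
  Position 0: read '0', 1-count=0 -> q_even (no change)
  Position 1: read '0', 1-count=0 -> q_even (no change)
  Position 2: read '1', 1-count=1 -> q_odd
  Position 3: read '1', 1-count=2 -> q_even
  Position 4: read '0', 1-count=2 -> q_even (no change)
  Position 5: read '0', 1-count=2 -> q_even (no change)
  Position 6: read '0', 1-count=2 -> q_even (no change)
  Position 7: read '1', 1-count=3 -> q_odd
  Position 8: read '1', 1-count=4 -> q_even
Final state: q_even, total 1s = 4 (even); the DFA requires an odd count -> reject

0


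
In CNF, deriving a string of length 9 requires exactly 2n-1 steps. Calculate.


Chomsky Normal Form derivation:
String length n = 9
Each step either:
  - Splits a nonterminal into two (n-1 such steps)
  - Converts a nonterminal to terminal (n such steps)
Total = (n-1) + n = 2n - 1
= 2(9) - 1
= 18 - 1
= 17

17


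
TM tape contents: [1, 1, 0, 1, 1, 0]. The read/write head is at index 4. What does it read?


Tape: [1, 1, 0, 1, 1, 0]
Positions: 0 1 2 3 4 5
Values:    1 1 0 1 1 0
Head at position 4
tape[4] = 1

1


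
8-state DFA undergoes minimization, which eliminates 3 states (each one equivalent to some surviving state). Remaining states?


Original DFA: 8 states
Redundant states removed: 3
Minimized states = original - removed
= 8 - 3
= 5

5


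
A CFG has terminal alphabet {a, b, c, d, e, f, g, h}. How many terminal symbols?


Terminal symbols: a, b, c, d, e, f, g, h
Counting each: a (#1), b (#2), c (#3), d (#4), e (#5), f (#6), g (#7), h (#8)
Total = 8

8


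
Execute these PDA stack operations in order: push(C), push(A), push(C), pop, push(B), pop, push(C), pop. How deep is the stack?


Tracing stack operations:
  push(C) -> stack = [C], depth=1
  push(A) -> stack = [C,A], depth=2
  push(C) -> stack = [C,A,C], depth=3
  pop -> removed C, stack = [C,A], depth=2
  push(B) -> stack = [C,A,B], depth=3
  pop -> removed B, stack = [C,A], depth=2
  push(C) -> stack = [C,A,C], depth=3
  pop -> removed C, stack = [C,A], depth=2
Final depth = 2

2


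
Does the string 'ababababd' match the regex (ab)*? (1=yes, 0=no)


Pattern: (ab)*
String: 'ababababd'
Pattern requires: zero or more repetitions of 'ab'
Length 9 is odd -> cannot be (ab)* -> no match
Result: 0

0


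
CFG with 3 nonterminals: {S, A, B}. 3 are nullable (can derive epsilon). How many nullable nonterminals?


Nonterminals: {S, A, B}
A nonterminal is nullable if it can derive epsilon
Counting nullable nonterminals: 3
Total nullable = 3

3


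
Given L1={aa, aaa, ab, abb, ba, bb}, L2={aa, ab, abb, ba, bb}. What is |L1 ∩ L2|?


L1 = {aa, aaa, ab, abb, ba, bb}
L2 = {aa, ab, abb, ba, bb}
Checking each string in L1 against L2:
  'aa': in L2? Yes
  'aaa': in L2? No
  'ab': in L2? Yes
  'abb': in L2? Yes
  'ba': in L2? Yes
  'bb': in L2? Yes
Intersection = {aa, ab, abb, ba, bb}
|L1 ∩ L2| = 5

5


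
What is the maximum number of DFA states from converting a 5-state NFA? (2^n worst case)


NFA has 5 states
Subset construction: each DFA state = subset of NFA states
Maximum subsets = 2^5
2^5 = 32

32


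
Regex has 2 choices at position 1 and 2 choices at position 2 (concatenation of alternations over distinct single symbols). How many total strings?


First group: 2 alternatives
Second group: 2 alternatives
Concatenation: each choice from group 1 pairs with each from group 2
Total = 2 x 2 = 4

4


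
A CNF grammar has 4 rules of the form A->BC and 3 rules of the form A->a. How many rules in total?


CNF allows two rule forms:
  A -> BC (binary): 4 rules
  A -> a (terminal): 3 rules
Total = 4 + 3 = 7

7


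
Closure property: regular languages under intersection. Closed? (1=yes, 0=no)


Regular languages are closed under:
- Union (DFA product construction)
- Intersection (DFA product construction)
- Complement (swap accept/reject states)
- Concatenation (NFA construction)
- Kleene star (NFA construction)
intersection is in this list
Therefore: closed

1


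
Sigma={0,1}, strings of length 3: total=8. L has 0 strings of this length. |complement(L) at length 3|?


Alphabet: {0,1}
String length: 3
Total strings of length 3 = 2^3 = 8
Strings in L = 0
Complement = total - |L|
= 8 - 0
= 8

8


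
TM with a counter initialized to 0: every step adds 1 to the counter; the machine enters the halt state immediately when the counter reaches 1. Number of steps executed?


Counter starts at 0. Counting sequence:
  Step 1: counter = 1
Counter reached 1 -> halt
Total steps = 1

1


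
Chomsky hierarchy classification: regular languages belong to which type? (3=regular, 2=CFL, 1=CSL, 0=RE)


Chomsky hierarchy levels:
  Type 3: Regular (DFA/NFA/regex)
  Type 2: Context-free (PDA)
  Type 1: Context-sensitive
  Type 0: Recursively enumerable (TM)
'regular' corresponds to Type 3

3


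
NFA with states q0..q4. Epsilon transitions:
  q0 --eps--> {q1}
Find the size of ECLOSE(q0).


Starting from q0
Initialize closure = {q0}
Follow epsilon from q0 -> add q1
Final closure: {q0, q1}
Size = 2

2


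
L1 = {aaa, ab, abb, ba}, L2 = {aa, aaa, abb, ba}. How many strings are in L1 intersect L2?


L1 = {aaa, ab, abb, ba}
L2 = {aa, aaa, abb, ba}
Checking each string in L1 against L2:
  'aaa': in L2? Yes
  'ab': in L2? No
  'abb': in L2? Yes
  'ba': in L2? Yes
Intersection = {aaa, abb, ba}
|L1 ∩ L2| = 3

3


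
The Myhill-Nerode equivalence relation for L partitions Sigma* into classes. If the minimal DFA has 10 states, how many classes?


Myhill-Nerode theorem:
Number of equivalence classes = number of states in minimal DFA
Minimal DFA states = 10
Therefore equivalence classes = 10

10


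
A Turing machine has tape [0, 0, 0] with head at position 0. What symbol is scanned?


Tape: [0, 0, 0]
Positions: 0 1 2
Values:    0 0 0
Head at position 0
tape[0] = 0

0


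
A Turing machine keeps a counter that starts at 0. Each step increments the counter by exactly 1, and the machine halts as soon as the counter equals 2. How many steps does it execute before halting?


Counter starts at 0. Counting sequence:
  Step 1: counter = 1
  Step 2: counter = 2
Counter reached 2 -> halt
Total steps = 2

2


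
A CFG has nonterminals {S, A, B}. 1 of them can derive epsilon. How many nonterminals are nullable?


Nonterminals: {S, A, B}
A nonterminal is nullable if it can derive epsilon
Counting nullable nonterminals: 1
Total nullable = 1

1


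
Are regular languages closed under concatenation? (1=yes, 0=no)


Regular languages are closed under all standard operations:
- Union: Yes (product construction)
- Intersection: Yes (product construction)
- Complement: Yes (swap accept/reject)
- Concatenation: Yes (NFA construction)
Operation: concatenation -> Closed

1


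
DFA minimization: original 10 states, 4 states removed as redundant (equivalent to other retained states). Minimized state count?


Original DFA: 10 states
Redundant states removed: 4
Minimized states = original - removed
= 10 - 4
= 6

6


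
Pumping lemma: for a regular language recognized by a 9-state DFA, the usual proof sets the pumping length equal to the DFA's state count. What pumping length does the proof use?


Pumping lemma for regular languages (standard proof):
Take p = |Q|, the number of DFA states.
Any string of length >= |Q| passes through |Q|+1 states while reading its first |Q| symbols,
so by pigeonhole some state repeats, giving the loop that can be pumped.
Here |Q| = 9
Therefore the proof uses p = 9

9


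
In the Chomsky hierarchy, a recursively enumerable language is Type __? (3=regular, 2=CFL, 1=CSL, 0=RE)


Chomsky hierarchy levels:
  Type 3: Regular (DFA/NFA/regex)
  Type 2: Context-free (PDA)
  Type 1: Context-sensitive
  Type 0: Recursively enumerable (TM)
'recursively enumerable' corresponds to Type 0

0


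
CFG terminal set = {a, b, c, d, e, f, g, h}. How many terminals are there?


Terminal symbols: a, b, c, d, e, f, g, h
Counting each: a (#1), b (#2), c (#3), d (#4), e (#5), f (#6), g (#7), h (#8)
Total = 8

8


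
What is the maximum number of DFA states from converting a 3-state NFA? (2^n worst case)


NFA has 3 states
Subset construction: each DFA state = subset of NFA states
Maximum subsets = 2^3
2^3 = 8

8


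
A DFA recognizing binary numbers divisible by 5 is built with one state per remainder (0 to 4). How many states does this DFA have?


Divisibility by 5 is tracked via the remainder mod 5: 0, 1, ..., 4
The construction assigns one state to each remainder
Number of remainders = 5

5


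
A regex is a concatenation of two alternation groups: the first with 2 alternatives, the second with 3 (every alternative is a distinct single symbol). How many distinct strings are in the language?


First group: 2 alternatives
Second group: 3 alternatives
Concatenation: each choice from group 1 pairs with each from group 2
Total = 2 x 3 = 6

6


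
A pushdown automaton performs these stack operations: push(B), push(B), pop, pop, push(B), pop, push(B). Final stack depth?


Tracing stack operations:
  push(B) -> stack = [B], depth=1
  push(B) -> stack = [B,B], depth=2
  pop -> removed B, stack = [B], depth=1
  pop -> removed B, stack = [], depth=0
  push(B) -> stack = [B], depth=1
  pop -> removed B, stack = [], depth=0
  push(B) -> stack = [B], depth=1
Final depth = 1

1


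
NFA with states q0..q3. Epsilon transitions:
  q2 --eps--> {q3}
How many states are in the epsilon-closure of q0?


Starting from q0
Initialize closure = {q0}
q0 has no outgoing epsilon transitions -> nothing to add
Final closure: {q0}
Size = 1

1


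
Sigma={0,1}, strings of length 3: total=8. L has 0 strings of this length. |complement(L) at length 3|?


Alphabet: {0,1}
String length: 3
Total strings of length 3 = 2^3 = 8
Strings in L = 0
Complement = total - |L|
= 8 - 0
= 8

8


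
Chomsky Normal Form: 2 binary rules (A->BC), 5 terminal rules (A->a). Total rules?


CNF allows two rule forms:
  A -> BC (binary): 2 rules
  A -> a (terminal): 5 rules
Total = 2 + 5 = 7

7


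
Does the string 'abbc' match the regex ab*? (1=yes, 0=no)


Pattern: ab*
String: 'abbc'
Pattern requires: exactly one 'a' followed by zero or more 'b's
First char is 'a' -> OK
Rest 'bbc': all b's? No
Result: 0

0


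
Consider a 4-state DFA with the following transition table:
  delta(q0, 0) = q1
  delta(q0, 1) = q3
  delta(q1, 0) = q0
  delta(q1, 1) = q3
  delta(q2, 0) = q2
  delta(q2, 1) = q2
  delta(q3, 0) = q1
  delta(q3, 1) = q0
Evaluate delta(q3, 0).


Looking up transition function:
delta(q3, 0) in the table
Row: q3, Column: 0
Result: q1

q1


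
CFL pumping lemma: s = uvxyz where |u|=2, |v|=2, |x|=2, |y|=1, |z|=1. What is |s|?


|s| = |u| + |v| + |x| + |y| + |z|
= 2 + 2 + 2 + 1 + 1
= 4 + 2 + 2
= 6 + 2
= 8

8


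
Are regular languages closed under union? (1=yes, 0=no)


Regular languages are closed under:
- Union (DFA product construction)
- Intersection (DFA product construction)
- Complement (swap accept/reject states)
- Concatenation (NFA construction)
- Kleene star (NFA construction)
union is in this list
Therefore: closed

1


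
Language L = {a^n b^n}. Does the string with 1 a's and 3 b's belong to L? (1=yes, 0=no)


Language requires equal numbers of a's and b's
PDA pushes for each 'a', pops for each 'b'
Number of a's = 1
Number of b's = 3
1 != 3 -> Reject

0


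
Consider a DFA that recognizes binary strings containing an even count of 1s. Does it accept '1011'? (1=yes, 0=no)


DFA has 2 states: q_even (start, accept=yes) and q_odd
Processing string '1011' character by character:
  Position 0: read '1', 1-count=1 -> q_odd
  Position 1: read '0', 1-count=1 -> q_odd (no change)
  Position 2: read '1', 1-count=2 -> q_even
  Position 3: read '1', 1-count=3 -> q_odd
Final state: q_odd, total 1s = 3 (odd); the DFA requires an even count -> reject

0


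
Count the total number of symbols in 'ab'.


String: 'ab'
Counting characters:
  'a' appears 1 time(s)
  'b' appears 1 time(s)
Total length = 1 + 1 = 2

2


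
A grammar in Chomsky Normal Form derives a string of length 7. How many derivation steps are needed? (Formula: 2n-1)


Chomsky Normal Form derivation:
String length n = 7
Each step either:
  - Splits a nonterminal into two (n-1 such steps)
  - Converts a nonterminal to terminal (n such steps)
Total = (n-1) + n = 2n - 1
= 2(7) - 1
= 14 - 1
= 13

13


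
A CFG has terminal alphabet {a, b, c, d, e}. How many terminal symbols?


Terminal symbols: a, b, c, d, e
Counting each: a (#1), b (#2), c (#3), d (#4), e (#5)
Total = 5

5


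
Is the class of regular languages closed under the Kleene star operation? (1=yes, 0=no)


Regular languages are closed under:
- Union (DFA product construction)
- Intersection (DFA product construction)
- Complement (swap accept/reject states)
- Concatenation (NFA construction)
- Kleene star (NFA construction)
Kleene star is in this list
Therefore: closed

1


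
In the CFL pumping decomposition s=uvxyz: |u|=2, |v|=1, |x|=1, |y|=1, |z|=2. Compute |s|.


|s| = |u| + |v| + |x| + |y| + |z|
= 2 + 1 + 1 + 1 + 2
= 3 + 1 + 3
= 4 + 3
= 7

7


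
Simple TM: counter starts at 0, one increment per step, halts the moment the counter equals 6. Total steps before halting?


Counter starts at 0. Counting sequence:
  Step 1: counter = 1
  Step 2: counter = 2
  Step 3: counter = 3
  Step 4: counter = 4
  Step 5: counter = 5
  Step 6: counter = 6
Counter reached 6 -> halt
Total steps = 6

6


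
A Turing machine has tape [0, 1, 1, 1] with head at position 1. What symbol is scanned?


Tape: [0, 1, 1, 1]
Positions: 0 1 2 3
Values:    0 1 1 1
Head at position 1
tape[1] = 1

1


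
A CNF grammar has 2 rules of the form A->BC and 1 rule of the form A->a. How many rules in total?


CNF allows two rule forms:
  A -> BC (binary): 2 rules
  A -> a (terminal): 1 rule
Total = 2 + 1 = 3

3


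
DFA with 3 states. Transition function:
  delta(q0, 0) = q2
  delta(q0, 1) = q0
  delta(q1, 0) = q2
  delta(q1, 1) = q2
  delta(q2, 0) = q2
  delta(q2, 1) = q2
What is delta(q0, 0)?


Looking up transition function:
delta(q0, 0) in the table
Row: q0, Column: 0
Result: q2

q2


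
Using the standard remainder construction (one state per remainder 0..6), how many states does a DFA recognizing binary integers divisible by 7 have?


Divisibility by 7 is tracked via the remainder mod 7: 0, 1, ..., 6
The construction assigns one state to each remainder
Number of remainders = 7

7


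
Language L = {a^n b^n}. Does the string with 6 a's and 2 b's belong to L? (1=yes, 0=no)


Language requires equal numbers of a's and b's
PDA pushes for each 'a', pops for each 'b'
Number of a's = 6
Number of b's = 2
6 != 2 -> Reject

0


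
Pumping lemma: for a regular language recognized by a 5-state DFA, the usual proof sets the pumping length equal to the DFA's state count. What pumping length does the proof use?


Pumping lemma for regular languages (standard proof):
Take p = |Q|, the number of DFA states.
Any string of length >= |Q| passes through |Q|+1 states while reading its first |Q| symbols,
so by pigeonhole some state repeats, giving the loop that can be pumped.
Here |Q| = 5
Therefore the proof uses p = 5

5
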